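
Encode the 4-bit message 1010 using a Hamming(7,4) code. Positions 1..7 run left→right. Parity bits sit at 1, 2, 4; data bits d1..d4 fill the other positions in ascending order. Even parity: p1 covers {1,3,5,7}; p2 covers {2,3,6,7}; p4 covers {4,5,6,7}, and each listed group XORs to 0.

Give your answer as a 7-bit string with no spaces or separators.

1011010

Place data at non-parity positions: p1 p2 1 p4 0 1 0
p1 (pos 1,3,5,7): XOR of data positions = 1⊕0⊕0 = 1
p2 (pos 2,3,6,7): XOR of data positions = 1⊕1⊕0 = 0
p4 (pos 4,5,6,7): XOR of data positions = 0⊕1⊕0 = 1
Codeword: 1011010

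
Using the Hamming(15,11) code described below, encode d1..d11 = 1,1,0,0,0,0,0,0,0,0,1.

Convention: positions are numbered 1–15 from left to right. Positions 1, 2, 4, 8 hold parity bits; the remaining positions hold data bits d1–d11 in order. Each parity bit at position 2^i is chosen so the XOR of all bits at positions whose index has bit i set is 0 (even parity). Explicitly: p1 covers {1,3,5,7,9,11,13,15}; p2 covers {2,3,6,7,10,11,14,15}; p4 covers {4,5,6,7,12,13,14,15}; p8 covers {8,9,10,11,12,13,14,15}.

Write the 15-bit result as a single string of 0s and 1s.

Place data at non-parity positions: p1 p2 1 p4 1 0 0 p8 0 0 0 0 0 0 1
p1 (pos 1,3,5,7,9,11,13,15): XOR of data positions = 1⊕1⊕0⊕0⊕0⊕0⊕1 = 1
p2 (pos 2,3,6,7,10,11,14,15): XOR of data positions = 1⊕0⊕0⊕0⊕0⊕0⊕1 = 0
p4 (pos 4,5,6,7,12,13,14,15): XOR of data positions = 1⊕0⊕0⊕0⊕0⊕0⊕1 = 0
p8 (pos 8,9,10,11,12,13,14,15): XOR of data positions = 0⊕0⊕0⊕0⊕0⊕0⊕1 = 1
Codeword: 101010010000001

101010010000001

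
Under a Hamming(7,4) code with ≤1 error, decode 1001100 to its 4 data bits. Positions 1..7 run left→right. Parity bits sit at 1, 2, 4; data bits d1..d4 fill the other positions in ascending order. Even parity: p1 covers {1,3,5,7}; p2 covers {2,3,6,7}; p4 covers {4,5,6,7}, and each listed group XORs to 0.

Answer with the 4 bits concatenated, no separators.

0100

s1 (pos 1,3,5,7): 1⊕0⊕1⊕0 = 0
s2 (pos 2,3,6,7): 0⊕0⊕0⊕0 = 0
s4 (pos 4,5,6,7): 1⊕1⊕0⊕0 = 0
Syndrome s4…s1 = 000 → no error.
Read data bits from positions 3,5,6,7: 0100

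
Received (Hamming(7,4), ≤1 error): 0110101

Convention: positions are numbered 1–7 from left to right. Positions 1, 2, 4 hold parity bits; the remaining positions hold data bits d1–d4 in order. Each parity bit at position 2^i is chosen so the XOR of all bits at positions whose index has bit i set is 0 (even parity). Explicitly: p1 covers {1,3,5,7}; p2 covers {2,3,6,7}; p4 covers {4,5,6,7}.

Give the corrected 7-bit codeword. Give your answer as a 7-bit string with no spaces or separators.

0100101

s1 (pos 1,3,5,7): 0⊕1⊕1⊕1 = 1
s2 (pos 2,3,6,7): 1⊕1⊕0⊕1 = 1
s4 (pos 4,5,6,7): 0⊕1⊕0⊕1 = 0
Syndrome s4…s1 = 011 → error at position 3.
Flip position 3: 0110101 → 0100101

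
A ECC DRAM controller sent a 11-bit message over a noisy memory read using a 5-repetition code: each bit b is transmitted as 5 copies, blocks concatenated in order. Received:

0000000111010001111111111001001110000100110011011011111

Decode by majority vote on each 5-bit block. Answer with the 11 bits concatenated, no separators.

01011010111

Block 1 (00000): 0 ones → 0
Block 2 (00111): 3 ones → 1
Block 3 (01000): 1 one → 0
Block 4 (11111): 5 ones → 1
Block 5 (11111): 5 ones → 1
Block 6 (00100): 1 one → 0
Block 7 (11100): 3 ones → 1
Block 8 (00100): 1 one → 0
Block 9 (11001): 3 ones → 1
Block 10 (10110): 3 ones → 1
Block 11 (11111): 5 ones → 1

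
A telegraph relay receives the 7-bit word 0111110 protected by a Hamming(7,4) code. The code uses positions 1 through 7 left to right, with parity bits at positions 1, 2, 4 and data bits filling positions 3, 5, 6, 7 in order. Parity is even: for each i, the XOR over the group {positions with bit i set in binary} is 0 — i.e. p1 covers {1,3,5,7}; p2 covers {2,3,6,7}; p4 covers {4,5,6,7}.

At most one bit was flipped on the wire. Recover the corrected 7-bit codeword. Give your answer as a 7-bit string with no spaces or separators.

0111100

s1 (pos 1,3,5,7): 0⊕1⊕1⊕0 = 0
s2 (pos 2,3,6,7): 1⊕1⊕1⊕0 = 1
s4 (pos 4,5,6,7): 1⊕1⊕1⊕0 = 1
Syndrome s4…s1 = 110 → error at position 6.
Flip position 6: 0111110 → 0111100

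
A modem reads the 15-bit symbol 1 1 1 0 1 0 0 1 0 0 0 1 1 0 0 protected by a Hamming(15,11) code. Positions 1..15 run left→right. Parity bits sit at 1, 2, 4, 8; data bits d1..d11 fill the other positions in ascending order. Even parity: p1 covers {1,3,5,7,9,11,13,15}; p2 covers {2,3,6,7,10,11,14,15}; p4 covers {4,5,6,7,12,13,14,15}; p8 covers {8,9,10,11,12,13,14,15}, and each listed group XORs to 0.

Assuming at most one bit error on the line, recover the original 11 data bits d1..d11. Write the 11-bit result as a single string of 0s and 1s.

11000000100

s1 (pos 1,3,5,7,9,11,13,15): 1⊕1⊕1⊕0⊕0⊕0⊕1⊕0 = 0
s2 (pos 2,3,6,7,10,11,14,15): 1⊕1⊕0⊕0⊕0⊕0⊕0⊕0 = 0
s4 (pos 4,5,6,7,12,13,14,15): 0⊕1⊕0⊕0⊕1⊕1⊕0⊕0 = 1
s8 (pos 8,9,10,11,12,13,14,15): 1⊕0⊕0⊕0⊕1⊕1⊕0⊕0 = 1
Syndrome s8…s1 = 1100 → error at position 12.
Flip position 12: 111010010001100 → 111010010000100
Read data bits from positions 3,5,6,7,9,10,11,12,13,14,15: 11000000100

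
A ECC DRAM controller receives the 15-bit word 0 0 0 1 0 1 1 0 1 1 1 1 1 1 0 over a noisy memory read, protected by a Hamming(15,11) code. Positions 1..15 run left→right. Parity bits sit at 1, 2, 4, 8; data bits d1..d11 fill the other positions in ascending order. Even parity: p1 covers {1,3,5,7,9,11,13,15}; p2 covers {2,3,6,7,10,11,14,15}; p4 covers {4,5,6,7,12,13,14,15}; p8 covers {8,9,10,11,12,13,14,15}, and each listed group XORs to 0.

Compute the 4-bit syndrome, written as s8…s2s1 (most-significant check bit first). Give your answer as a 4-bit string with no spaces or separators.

0010

s1 (pos 1,3,5,7,9,11,13,15): 0⊕0⊕0⊕1⊕1⊕1⊕1⊕0 = 0
s2 (pos 2,3,6,7,10,11,14,15): 0⊕0⊕1⊕1⊕1⊕1⊕1⊕0 = 1
s4 (pos 4,5,6,7,12,13,14,15): 1⊕0⊕1⊕1⊕1⊕1⊕1⊕0 = 0
s8 (pos 8,9,10,11,12,13,14,15): 0⊕1⊕1⊕1⊕1⊕1⊕1⊕0 = 0
Syndrome s8…s1 = 0010 → error at position 2.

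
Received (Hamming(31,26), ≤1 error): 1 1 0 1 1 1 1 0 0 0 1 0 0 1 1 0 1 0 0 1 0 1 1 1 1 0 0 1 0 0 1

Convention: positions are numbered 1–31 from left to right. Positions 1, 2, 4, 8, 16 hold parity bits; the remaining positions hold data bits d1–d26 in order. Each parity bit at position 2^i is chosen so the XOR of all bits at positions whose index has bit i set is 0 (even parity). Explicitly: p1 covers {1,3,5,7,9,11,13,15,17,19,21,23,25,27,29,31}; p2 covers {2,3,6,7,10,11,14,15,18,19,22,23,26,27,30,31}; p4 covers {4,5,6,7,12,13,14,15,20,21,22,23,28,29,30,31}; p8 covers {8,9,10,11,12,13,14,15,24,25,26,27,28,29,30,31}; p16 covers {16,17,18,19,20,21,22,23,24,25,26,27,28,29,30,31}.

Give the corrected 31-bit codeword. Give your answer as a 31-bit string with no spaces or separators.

s1 (pos 1,3,5,7,9,11,13,15,17,19,21,23,25,27,29,31): 1⊕0⊕1⊕1⊕0⊕1⊕0⊕1⊕1⊕0⊕0⊕1⊕1⊕0⊕0⊕1 = 1
s2 (pos 2,3,6,7,10,11,14,15,18,19,22,23,26,27,30,31): 1⊕0⊕1⊕1⊕0⊕1⊕1⊕1⊕0⊕0⊕1⊕1⊕0⊕0⊕0⊕1 = 1
s4 (pos 4,5,6,7,12,13,14,15,20,21,22,23,28,29,30,31): 1⊕1⊕1⊕1⊕0⊕0⊕1⊕1⊕1⊕0⊕1⊕1⊕1⊕0⊕0⊕1 = 1
s8 (pos 8,9,10,11,12,13,14,15,24,25,26,27,28,29,30,31): 0⊕0⊕0⊕1⊕0⊕0⊕1⊕1⊕1⊕1⊕0⊕0⊕1⊕0⊕0⊕1 = 1
s16 (pos 16,17,18,19,20,21,22,23,24,25,26,27,28,29,30,31): 0⊕1⊕0⊕0⊕1⊕0⊕1⊕1⊕1⊕1⊕0⊕0⊕1⊕0⊕0⊕1 = 0
Syndrome s16…s1 = 01111 → error at position 15.
Flip position 15: 1101111000100110100101111001001 → 1101111000100100100101111001001

1101111000100100100101111001001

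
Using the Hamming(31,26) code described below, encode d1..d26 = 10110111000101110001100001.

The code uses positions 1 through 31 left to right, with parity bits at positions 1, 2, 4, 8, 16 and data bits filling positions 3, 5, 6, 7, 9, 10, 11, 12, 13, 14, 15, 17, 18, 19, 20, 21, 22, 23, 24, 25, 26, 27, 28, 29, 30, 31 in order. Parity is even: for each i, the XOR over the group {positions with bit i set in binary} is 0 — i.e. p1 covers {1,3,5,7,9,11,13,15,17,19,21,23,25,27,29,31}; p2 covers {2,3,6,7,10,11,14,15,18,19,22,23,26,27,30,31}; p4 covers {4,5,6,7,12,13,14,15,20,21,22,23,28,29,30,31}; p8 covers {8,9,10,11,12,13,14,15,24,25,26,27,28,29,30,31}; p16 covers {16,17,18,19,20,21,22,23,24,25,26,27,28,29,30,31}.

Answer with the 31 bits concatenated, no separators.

Place data at non-parity positions: p1 p2 1 p4 0 1 1 p8 0 1 1 1 0 0 0 p16 1 0 1 1 1 0 0 0 1 1 0 0 0 0 1
p1 (pos 1,3,5,7,9,11,13,15,17,19,21,23,25,27,29,31): XOR of data positions = 1⊕0⊕1⊕0⊕1⊕0⊕0⊕1⊕1⊕1⊕0⊕1⊕0⊕0⊕1 = 0
p2 (pos 2,3,6,7,10,11,14,15,18,19,22,23,26,27,30,31): XOR of data positions = 1⊕1⊕1⊕1⊕1⊕0⊕0⊕0⊕1⊕0⊕0⊕1⊕0⊕0⊕1 = 0
p4 (pos 4,5,6,7,12,13,14,15,20,21,22,23,28,29,30,31): XOR of data positions = 0⊕1⊕1⊕1⊕0⊕0⊕0⊕1⊕1⊕0⊕0⊕0⊕0⊕0⊕1 = 0
p8 (pos 8,9,10,11,12,13,14,15,24,25,26,27,28,29,30,31): XOR of data positions = 0⊕1⊕1⊕1⊕0⊕0⊕0⊕0⊕1⊕1⊕0⊕0⊕0⊕0⊕1 = 0
p16 (pos 16,17,18,19,20,21,22,23,24,25,26,27,28,29,30,31): XOR of data positions = 1⊕0⊕1⊕1⊕1⊕0⊕0⊕0⊕1⊕1⊕0⊕0⊕0⊕0⊕1 = 1
Codeword: 0010011001110001101110001100001

0010011001110001101110001100001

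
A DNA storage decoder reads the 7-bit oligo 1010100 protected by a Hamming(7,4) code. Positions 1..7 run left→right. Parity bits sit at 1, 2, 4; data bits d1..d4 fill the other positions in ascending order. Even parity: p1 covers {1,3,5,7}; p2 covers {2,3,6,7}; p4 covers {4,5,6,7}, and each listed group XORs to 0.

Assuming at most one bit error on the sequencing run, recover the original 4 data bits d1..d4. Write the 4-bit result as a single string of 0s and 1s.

1101

s1 (pos 1,3,5,7): 1⊕1⊕1⊕0 = 1
s2 (pos 2,3,6,7): 0⊕1⊕0⊕0 = 1
s4 (pos 4,5,6,7): 0⊕1⊕0⊕0 = 1
Syndrome s4…s1 = 111 → error at position 7.
Flip position 7: 1010100 → 1010101
Read data bits from positions 3,5,6,7: 1101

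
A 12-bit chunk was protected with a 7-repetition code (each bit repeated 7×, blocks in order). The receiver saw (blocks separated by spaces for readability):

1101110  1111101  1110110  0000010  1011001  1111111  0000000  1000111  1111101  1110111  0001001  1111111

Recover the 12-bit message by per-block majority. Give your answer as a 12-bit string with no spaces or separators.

111011011101

Block 1 (1101110): 5 ones → 1
Block 2 (1111101): 6 ones → 1
Block 3 (1110110): 5 ones → 1
Block 4 (0000010): 1 one → 0
Block 5 (1011001): 4 ones → 1
Block 6 (1111111): 7 ones → 1
Block 7 (0000000): 0 ones → 0
Block 8 (1000111): 4 ones → 1
Block 9 (1111101): 6 ones → 1
Block 10 (1110111): 6 ones → 1
Block 11 (0001001): 2 ones → 0
Block 12 (1111111): 7 ones → 1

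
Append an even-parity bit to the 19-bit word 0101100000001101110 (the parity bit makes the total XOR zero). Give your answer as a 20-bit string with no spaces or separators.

01011000000011011100

XOR of the 19 data bits: 0⊕1⊕0⊕1⊕1⊕0⊕0⊕0⊕0⊕0⊕0⊕0⊕1⊕1⊕0⊕1⊕1⊕1⊕0 = 0
Parity bit = 0 (so all 20 bits XOR to 0).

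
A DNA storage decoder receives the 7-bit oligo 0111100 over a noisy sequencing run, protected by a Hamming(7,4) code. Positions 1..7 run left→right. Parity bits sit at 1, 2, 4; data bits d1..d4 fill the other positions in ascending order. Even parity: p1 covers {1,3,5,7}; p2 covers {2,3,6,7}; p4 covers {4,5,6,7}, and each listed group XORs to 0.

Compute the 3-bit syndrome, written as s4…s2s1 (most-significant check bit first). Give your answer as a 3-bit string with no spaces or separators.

000

s1 (pos 1,3,5,7): 0⊕1⊕1⊕0 = 0
s2 (pos 2,3,6,7): 1⊕1⊕0⊕0 = 0
s4 (pos 4,5,6,7): 1⊕1⊕0⊕0 = 0
Syndrome s4…s1 = 000 → no error.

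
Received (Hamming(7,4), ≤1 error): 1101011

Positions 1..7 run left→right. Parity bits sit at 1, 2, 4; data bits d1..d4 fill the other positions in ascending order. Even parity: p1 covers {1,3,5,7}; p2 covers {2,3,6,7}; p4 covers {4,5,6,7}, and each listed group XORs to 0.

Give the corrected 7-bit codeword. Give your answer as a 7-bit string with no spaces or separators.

s1 (pos 1,3,5,7): 1⊕0⊕0⊕1 = 0
s2 (pos 2,3,6,7): 1⊕0⊕1⊕1 = 1
s4 (pos 4,5,6,7): 1⊕0⊕1⊕1 = 1
Syndrome s4…s1 = 110 → error at position 6.
Flip position 6: 1101011 → 1101001

1101001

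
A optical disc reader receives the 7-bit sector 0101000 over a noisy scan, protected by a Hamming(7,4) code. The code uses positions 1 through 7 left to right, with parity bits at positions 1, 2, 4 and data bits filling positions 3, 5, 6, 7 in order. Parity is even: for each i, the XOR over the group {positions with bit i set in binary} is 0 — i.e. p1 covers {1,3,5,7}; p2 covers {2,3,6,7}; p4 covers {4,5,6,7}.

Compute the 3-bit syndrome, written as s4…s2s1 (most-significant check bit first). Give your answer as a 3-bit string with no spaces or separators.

s1 (pos 1,3,5,7): 0⊕0⊕0⊕0 = 0
s2 (pos 2,3,6,7): 1⊕0⊕0⊕0 = 1
s4 (pos 4,5,6,7): 1⊕0⊕0⊕0 = 1
Syndrome s4…s1 = 110 → error at position 6.

110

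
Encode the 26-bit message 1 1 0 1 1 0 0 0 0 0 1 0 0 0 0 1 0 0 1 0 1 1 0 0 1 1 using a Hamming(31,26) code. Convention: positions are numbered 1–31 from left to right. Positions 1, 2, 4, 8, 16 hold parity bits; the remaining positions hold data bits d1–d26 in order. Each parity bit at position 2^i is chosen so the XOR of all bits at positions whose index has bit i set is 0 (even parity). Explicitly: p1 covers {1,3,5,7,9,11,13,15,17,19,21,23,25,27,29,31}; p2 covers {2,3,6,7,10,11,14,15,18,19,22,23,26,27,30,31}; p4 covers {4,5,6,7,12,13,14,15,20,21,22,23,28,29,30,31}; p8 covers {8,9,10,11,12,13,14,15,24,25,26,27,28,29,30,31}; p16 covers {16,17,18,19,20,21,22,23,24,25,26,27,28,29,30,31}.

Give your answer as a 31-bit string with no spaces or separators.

0110101110000010000010010110011

Place data at non-parity positions: p1 p2 1 p4 1 0 1 p8 1 0 0 0 0 0 1 p16 0 0 0 0 1 0 0 1 0 1 1 0 0 1 1
p1 (pos 1,3,5,7,9,11,13,15,17,19,21,23,25,27,29,31): XOR of data positions = 1⊕1⊕1⊕1⊕0⊕0⊕1⊕0⊕0⊕1⊕0⊕0⊕1⊕0⊕1 = 0
p2 (pos 2,3,6,7,10,11,14,15,18,19,22,23,26,27,30,31): XOR of data positions = 1⊕0⊕1⊕0⊕0⊕0⊕1⊕0⊕0⊕0⊕0⊕1⊕1⊕1⊕1 = 1
p4 (pos 4,5,6,7,12,13,14,15,20,21,22,23,28,29,30,31): XOR of data positions = 1⊕0⊕1⊕0⊕0⊕0⊕1⊕0⊕1⊕0⊕0⊕0⊕0⊕1⊕1 = 0
p8 (pos 8,9,10,11,12,13,14,15,24,25,26,27,28,29,30,31): XOR of data positions = 1⊕0⊕0⊕0⊕0⊕0⊕1⊕1⊕0⊕1⊕1⊕0⊕0⊕1⊕1 = 1
p16 (pos 16,17,18,19,20,21,22,23,24,25,26,27,28,29,30,31): XOR of data positions = 0⊕0⊕0⊕0⊕1⊕0⊕0⊕1⊕0⊕1⊕1⊕0⊕0⊕1⊕1 = 0
Codeword: 0110101110000010000010010110011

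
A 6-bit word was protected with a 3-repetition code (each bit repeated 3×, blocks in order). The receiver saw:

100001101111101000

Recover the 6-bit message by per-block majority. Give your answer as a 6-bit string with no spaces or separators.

Block 1 (100): 1 one → 0
Block 2 (001): 1 one → 0
Block 3 (101): 2 ones → 1
Block 4 (111): 3 ones → 1
Block 5 (101): 2 ones → 1
Block 6 (000): 0 ones → 0

001110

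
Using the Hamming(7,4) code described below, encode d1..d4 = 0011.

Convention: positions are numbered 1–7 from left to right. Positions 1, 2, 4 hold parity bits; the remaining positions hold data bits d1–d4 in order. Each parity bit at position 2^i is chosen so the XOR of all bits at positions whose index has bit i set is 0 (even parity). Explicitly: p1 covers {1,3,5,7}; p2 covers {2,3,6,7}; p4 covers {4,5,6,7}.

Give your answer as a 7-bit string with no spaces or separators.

Place data at non-parity positions: p1 p2 0 p4 0 1 1
p1 (pos 1,3,5,7): XOR of data positions = 0⊕0⊕1 = 1
p2 (pos 2,3,6,7): XOR of data positions = 0⊕1⊕1 = 0
p4 (pos 4,5,6,7): XOR of data positions = 0⊕1⊕1 = 0
Codeword: 1000011

1000011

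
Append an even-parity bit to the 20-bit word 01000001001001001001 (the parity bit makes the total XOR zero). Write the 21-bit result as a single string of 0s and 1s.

010000010010010010010

XOR of the 20 data bits: 0⊕1⊕0⊕0⊕0⊕0⊕0⊕1⊕0⊕0⊕1⊕0⊕0⊕1⊕0⊕0⊕1⊕0⊕0⊕1 = 0
Parity bit = 0 (so all 21 bits XOR to 0).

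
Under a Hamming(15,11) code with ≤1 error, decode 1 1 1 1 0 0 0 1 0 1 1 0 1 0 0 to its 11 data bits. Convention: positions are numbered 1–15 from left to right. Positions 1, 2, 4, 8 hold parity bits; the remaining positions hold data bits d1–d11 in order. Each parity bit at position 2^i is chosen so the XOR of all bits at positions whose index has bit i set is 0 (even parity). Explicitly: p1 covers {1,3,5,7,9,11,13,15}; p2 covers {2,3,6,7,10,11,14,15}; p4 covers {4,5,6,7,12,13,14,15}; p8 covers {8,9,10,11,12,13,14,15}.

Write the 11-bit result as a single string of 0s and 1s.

s1 (pos 1,3,5,7,9,11,13,15): 1⊕1⊕0⊕0⊕0⊕1⊕1⊕0 = 0
s2 (pos 2,3,6,7,10,11,14,15): 1⊕1⊕0⊕0⊕1⊕1⊕0⊕0 = 0
s4 (pos 4,5,6,7,12,13,14,15): 1⊕0⊕0⊕0⊕0⊕1⊕0⊕0 = 0
s8 (pos 8,9,10,11,12,13,14,15): 1⊕0⊕1⊕1⊕0⊕1⊕0⊕0 = 0
Syndrome s8…s1 = 0000 → no error.
Read data bits from positions 3,5,6,7,9,10,11,12,13,14,15: 10000110100

10000110100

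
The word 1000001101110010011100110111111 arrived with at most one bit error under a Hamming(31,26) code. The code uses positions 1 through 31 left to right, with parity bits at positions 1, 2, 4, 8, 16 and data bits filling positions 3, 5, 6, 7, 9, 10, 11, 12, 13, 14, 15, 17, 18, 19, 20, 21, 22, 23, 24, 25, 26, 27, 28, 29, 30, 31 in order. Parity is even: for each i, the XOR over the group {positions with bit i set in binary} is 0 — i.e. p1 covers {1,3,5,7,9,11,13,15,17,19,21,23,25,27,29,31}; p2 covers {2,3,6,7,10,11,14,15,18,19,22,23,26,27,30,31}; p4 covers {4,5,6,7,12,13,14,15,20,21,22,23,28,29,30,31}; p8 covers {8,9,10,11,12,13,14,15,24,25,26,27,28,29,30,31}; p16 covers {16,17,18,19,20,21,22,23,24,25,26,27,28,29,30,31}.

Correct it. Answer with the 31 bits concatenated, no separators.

s1 (pos 1,3,5,7,9,11,13,15,17,19,21,23,25,27,29,31): 1⊕0⊕0⊕1⊕0⊕1⊕0⊕1⊕0⊕1⊕0⊕1⊕0⊕1⊕1⊕1 = 1
s2 (pos 2,3,6,7,10,11,14,15,18,19,22,23,26,27,30,31): 0⊕0⊕0⊕1⊕1⊕1⊕0⊕1⊕1⊕1⊕0⊕1⊕1⊕1⊕1⊕1 = 1
s4 (pos 4,5,6,7,12,13,14,15,20,21,22,23,28,29,30,31): 0⊕0⊕0⊕1⊕1⊕0⊕0⊕1⊕1⊕0⊕0⊕1⊕1⊕1⊕1⊕1 = 1
s8 (pos 8,9,10,11,12,13,14,15,24,25,26,27,28,29,30,31): 1⊕0⊕1⊕1⊕1⊕0⊕0⊕1⊕1⊕0⊕1⊕1⊕1⊕1⊕1⊕1 = 0
s16 (pos 16,17,18,19,20,21,22,23,24,25,26,27,28,29,30,31): 0⊕0⊕1⊕1⊕1⊕0⊕0⊕1⊕1⊕0⊕1⊕1⊕1⊕1⊕1⊕1 = 1
Syndrome s16…s1 = 10111 → error at position 23.
Flip position 23: 1000001101110010011100110111111 → 1000001101110010011100010111111

1000001101110010011100010111111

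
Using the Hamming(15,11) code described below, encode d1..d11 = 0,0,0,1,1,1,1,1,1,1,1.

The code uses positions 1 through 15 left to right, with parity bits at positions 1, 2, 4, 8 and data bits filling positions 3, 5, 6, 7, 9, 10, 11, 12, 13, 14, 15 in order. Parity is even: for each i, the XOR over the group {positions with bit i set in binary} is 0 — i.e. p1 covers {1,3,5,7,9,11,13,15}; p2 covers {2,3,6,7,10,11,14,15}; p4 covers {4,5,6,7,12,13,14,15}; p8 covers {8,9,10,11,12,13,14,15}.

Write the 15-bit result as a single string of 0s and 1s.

Place data at non-parity positions: p1 p2 0 p4 0 0 1 p8 1 1 1 1 1 1 1
p1 (pos 1,3,5,7,9,11,13,15): XOR of data positions = 0⊕0⊕1⊕1⊕1⊕1⊕1 = 1
p2 (pos 2,3,6,7,10,11,14,15): XOR of data positions = 0⊕0⊕1⊕1⊕1⊕1⊕1 = 1
p4 (pos 4,5,6,7,12,13,14,15): XOR of data positions = 0⊕0⊕1⊕1⊕1⊕1⊕1 = 1
p8 (pos 8,9,10,11,12,13,14,15): XOR of data positions = 1⊕1⊕1⊕1⊕1⊕1⊕1 = 1
Codeword: 110100111111111

110100111111111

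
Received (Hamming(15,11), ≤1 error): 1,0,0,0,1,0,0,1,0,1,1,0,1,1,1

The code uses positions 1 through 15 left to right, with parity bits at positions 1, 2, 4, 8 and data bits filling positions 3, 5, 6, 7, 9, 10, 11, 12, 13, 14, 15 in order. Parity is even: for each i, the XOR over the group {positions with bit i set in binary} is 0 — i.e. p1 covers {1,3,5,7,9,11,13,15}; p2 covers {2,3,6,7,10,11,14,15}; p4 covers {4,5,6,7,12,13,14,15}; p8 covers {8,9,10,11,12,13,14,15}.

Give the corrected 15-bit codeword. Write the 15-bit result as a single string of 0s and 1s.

s1 (pos 1,3,5,7,9,11,13,15): 1⊕0⊕1⊕0⊕0⊕1⊕1⊕1 = 1
s2 (pos 2,3,6,7,10,11,14,15): 0⊕0⊕0⊕0⊕1⊕1⊕1⊕1 = 0
s4 (pos 4,5,6,7,12,13,14,15): 0⊕1⊕0⊕0⊕0⊕1⊕1⊕1 = 0
s8 (pos 8,9,10,11,12,13,14,15): 1⊕0⊕1⊕1⊕0⊕1⊕1⊕1 = 0
Syndrome s8…s1 = 0001 → error at position 1.
Flip position 1: 100010010110111 → 000010010110111

000010010110111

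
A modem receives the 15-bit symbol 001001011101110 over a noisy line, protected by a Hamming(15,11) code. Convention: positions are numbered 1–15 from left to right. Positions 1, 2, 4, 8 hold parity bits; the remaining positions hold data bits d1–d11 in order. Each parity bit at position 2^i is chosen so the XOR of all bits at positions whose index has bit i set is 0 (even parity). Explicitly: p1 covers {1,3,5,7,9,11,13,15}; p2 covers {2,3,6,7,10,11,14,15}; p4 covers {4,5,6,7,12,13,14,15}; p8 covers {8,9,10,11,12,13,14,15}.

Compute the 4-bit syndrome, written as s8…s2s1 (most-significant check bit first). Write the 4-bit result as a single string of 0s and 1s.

s1 (pos 1,3,5,7,9,11,13,15): 0⊕1⊕0⊕0⊕1⊕0⊕1⊕0 = 1
s2 (pos 2,3,6,7,10,11,14,15): 0⊕1⊕1⊕0⊕1⊕0⊕1⊕0 = 0
s4 (pos 4,5,6,7,12,13,14,15): 0⊕0⊕1⊕0⊕1⊕1⊕1⊕0 = 0
s8 (pos 8,9,10,11,12,13,14,15): 1⊕1⊕1⊕0⊕1⊕1⊕1⊕0 = 0
Syndrome s8…s1 = 0001 → error at position 1.

0001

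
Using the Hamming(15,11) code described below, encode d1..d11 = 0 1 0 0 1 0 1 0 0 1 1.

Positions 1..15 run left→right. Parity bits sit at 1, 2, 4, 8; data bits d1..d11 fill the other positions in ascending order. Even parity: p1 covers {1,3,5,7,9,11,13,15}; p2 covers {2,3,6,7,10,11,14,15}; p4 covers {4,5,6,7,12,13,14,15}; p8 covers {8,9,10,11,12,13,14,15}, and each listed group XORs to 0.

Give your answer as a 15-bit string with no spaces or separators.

010110001010011

Place data at non-parity positions: p1 p2 0 p4 1 0 0 p8 1 0 1 0 0 1 1
p1 (pos 1,3,5,7,9,11,13,15): XOR of data positions = 0⊕1⊕0⊕1⊕1⊕0⊕1 = 0
p2 (pos 2,3,6,7,10,11,14,15): XOR of data positions = 0⊕0⊕0⊕0⊕1⊕1⊕1 = 1
p4 (pos 4,5,6,7,12,13,14,15): XOR of data positions = 1⊕0⊕0⊕0⊕0⊕1⊕1 = 1
p8 (pos 8,9,10,11,12,13,14,15): XOR of data positions = 1⊕0⊕1⊕0⊕0⊕1⊕1 = 0
Codeword: 010110001010011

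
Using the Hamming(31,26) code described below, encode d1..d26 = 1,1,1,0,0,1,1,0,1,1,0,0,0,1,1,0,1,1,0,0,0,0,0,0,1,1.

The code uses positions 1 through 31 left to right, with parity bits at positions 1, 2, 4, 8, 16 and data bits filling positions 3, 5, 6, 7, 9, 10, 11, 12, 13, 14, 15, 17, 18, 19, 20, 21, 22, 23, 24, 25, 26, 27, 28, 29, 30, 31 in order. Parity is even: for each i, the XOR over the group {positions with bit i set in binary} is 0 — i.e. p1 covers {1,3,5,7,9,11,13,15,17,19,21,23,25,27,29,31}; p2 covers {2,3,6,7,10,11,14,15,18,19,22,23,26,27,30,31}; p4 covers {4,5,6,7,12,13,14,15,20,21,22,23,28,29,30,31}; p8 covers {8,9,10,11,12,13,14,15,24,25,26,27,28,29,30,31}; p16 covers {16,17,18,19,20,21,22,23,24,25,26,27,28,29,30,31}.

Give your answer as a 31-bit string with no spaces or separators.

Place data at non-parity positions: p1 p2 1 p4 1 1 0 p8 0 1 1 0 1 1 0 p16 0 0 1 1 0 1 1 0 0 0 0 0 0 1 1
p1 (pos 1,3,5,7,9,11,13,15,17,19,21,23,25,27,29,31): XOR of data positions = 1⊕1⊕0⊕0⊕1⊕1⊕0⊕0⊕1⊕0⊕1⊕0⊕0⊕0⊕1 = 1
p2 (pos 2,3,6,7,10,11,14,15,18,19,22,23,26,27,30,31): XOR of data positions = 1⊕1⊕0⊕1⊕1⊕1⊕0⊕0⊕1⊕1⊕1⊕0⊕0⊕1⊕1 = 0
p4 (pos 4,5,6,7,12,13,14,15,20,21,22,23,28,29,30,31): XOR of data positions = 1⊕1⊕0⊕0⊕1⊕1⊕0⊕1⊕0⊕1⊕1⊕0⊕0⊕1⊕1 = 1
p8 (pos 8,9,10,11,12,13,14,15,24,25,26,27,28,29,30,31): XOR of data positions = 0⊕1⊕1⊕0⊕1⊕1⊕0⊕0⊕0⊕0⊕0⊕0⊕0⊕1⊕1 = 0
p16 (pos 16,17,18,19,20,21,22,23,24,25,26,27,28,29,30,31): XOR of data positions = 0⊕0⊕1⊕1⊕0⊕1⊕1⊕0⊕0⊕0⊕0⊕0⊕0⊕1⊕1 = 0
Codeword: 1011110001101100001101100000011

1011110001101100001101100000011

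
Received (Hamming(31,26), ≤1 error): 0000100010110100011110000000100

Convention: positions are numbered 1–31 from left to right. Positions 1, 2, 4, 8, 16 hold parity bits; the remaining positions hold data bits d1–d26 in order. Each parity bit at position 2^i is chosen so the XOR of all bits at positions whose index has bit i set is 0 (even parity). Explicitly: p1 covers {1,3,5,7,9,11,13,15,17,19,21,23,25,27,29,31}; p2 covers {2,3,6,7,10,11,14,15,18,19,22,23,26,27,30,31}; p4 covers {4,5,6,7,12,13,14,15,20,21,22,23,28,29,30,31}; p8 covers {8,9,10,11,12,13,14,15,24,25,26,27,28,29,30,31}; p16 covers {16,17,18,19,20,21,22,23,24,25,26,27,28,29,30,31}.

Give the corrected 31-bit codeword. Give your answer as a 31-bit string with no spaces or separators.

0000100010110100011110010000100

s1 (pos 1,3,5,7,9,11,13,15,17,19,21,23,25,27,29,31): 0⊕0⊕1⊕0⊕1⊕1⊕0⊕0⊕0⊕1⊕1⊕0⊕0⊕0⊕1⊕0 = 0
s2 (pos 2,3,6,7,10,11,14,15,18,19,22,23,26,27,30,31): 0⊕0⊕0⊕0⊕0⊕1⊕1⊕0⊕1⊕1⊕0⊕0⊕0⊕0⊕0⊕0 = 0
s4 (pos 4,5,6,7,12,13,14,15,20,21,22,23,28,29,30,31): 0⊕1⊕0⊕0⊕1⊕0⊕1⊕0⊕1⊕1⊕0⊕0⊕0⊕1⊕0⊕0 = 0
s8 (pos 8,9,10,11,12,13,14,15,24,25,26,27,28,29,30,31): 0⊕1⊕0⊕1⊕1⊕0⊕1⊕0⊕0⊕0⊕0⊕0⊕0⊕1⊕0⊕0 = 1
s16 (pos 16,17,18,19,20,21,22,23,24,25,26,27,28,29,30,31): 0⊕0⊕1⊕1⊕1⊕1⊕0⊕0⊕0⊕0⊕0⊕0⊕0⊕1⊕0⊕0 = 1
Syndrome s16…s1 = 11000 → error at position 24.
Flip position 24: 0000100010110100011110000000100 → 0000100010110100011110010000100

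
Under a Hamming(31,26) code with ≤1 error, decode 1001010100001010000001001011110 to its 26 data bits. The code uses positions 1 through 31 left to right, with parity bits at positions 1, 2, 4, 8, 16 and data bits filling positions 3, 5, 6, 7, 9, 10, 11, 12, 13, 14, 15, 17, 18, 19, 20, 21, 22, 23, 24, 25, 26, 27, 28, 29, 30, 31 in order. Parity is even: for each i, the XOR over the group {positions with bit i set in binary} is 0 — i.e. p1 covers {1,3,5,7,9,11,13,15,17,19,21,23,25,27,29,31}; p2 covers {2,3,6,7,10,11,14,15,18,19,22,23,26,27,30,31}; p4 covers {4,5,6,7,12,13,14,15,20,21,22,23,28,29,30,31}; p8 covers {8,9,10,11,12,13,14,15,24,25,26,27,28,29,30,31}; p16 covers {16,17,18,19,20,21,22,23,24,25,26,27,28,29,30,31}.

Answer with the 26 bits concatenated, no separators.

s1 (pos 1,3,5,7,9,11,13,15,17,19,21,23,25,27,29,31): 1⊕0⊕0⊕0⊕0⊕0⊕1⊕1⊕0⊕0⊕0⊕0⊕1⊕1⊕1⊕0 = 0
s2 (pos 2,3,6,7,10,11,14,15,18,19,22,23,26,27,30,31): 0⊕0⊕1⊕0⊕0⊕0⊕0⊕1⊕0⊕0⊕1⊕0⊕0⊕1⊕1⊕0 = 1
s4 (pos 4,5,6,7,12,13,14,15,20,21,22,23,28,29,30,31): 1⊕0⊕1⊕0⊕0⊕1⊕0⊕1⊕0⊕0⊕1⊕0⊕1⊕1⊕1⊕0 = 0
s8 (pos 8,9,10,11,12,13,14,15,24,25,26,27,28,29,30,31): 1⊕0⊕0⊕0⊕0⊕1⊕0⊕1⊕0⊕1⊕0⊕1⊕1⊕1⊕1⊕0 = 0
s16 (pos 16,17,18,19,20,21,22,23,24,25,26,27,28,29,30,31): 0⊕0⊕0⊕0⊕0⊕0⊕1⊕0⊕0⊕1⊕0⊕1⊕1⊕1⊕1⊕0 = 0
Syndrome s16…s1 = 00010 → error at position 2.
Flip position 2: 1001010100001010000001001011110 → 1101010100001010000001001011110
Read data bits from positions 3,5,6,7,9,10,11,12,13,14,15,17,18,19,20,21,22,23,24,25,26,27,28,29,30,31: 00100000101000001001011110

00100000101000001001011110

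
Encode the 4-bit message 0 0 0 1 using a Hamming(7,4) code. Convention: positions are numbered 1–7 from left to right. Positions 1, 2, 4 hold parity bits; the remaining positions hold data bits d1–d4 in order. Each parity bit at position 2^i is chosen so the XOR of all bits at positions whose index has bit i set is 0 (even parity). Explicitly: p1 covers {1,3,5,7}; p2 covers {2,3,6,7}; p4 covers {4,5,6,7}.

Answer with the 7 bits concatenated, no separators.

1101001

Place data at non-parity positions: p1 p2 0 p4 0 0 1
p1 (pos 1,3,5,7): XOR of data positions = 0⊕0⊕1 = 1
p2 (pos 2,3,6,7): XOR of data positions = 0⊕0⊕1 = 1
p4 (pos 4,5,6,7): XOR of data positions = 0⊕0⊕1 = 1
Codeword: 1101001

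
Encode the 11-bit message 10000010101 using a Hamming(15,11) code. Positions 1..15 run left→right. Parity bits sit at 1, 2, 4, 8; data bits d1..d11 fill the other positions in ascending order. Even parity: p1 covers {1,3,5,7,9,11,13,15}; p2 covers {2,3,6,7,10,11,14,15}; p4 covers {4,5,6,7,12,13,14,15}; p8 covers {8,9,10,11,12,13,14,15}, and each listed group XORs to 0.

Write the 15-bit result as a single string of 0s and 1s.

011000010010101

Place data at non-parity positions: p1 p2 1 p4 0 0 0 p8 0 0 1 0 1 0 1
p1 (pos 1,3,5,7,9,11,13,15): XOR of data positions = 1⊕0⊕0⊕0⊕1⊕1⊕1 = 0
p2 (pos 2,3,6,7,10,11,14,15): XOR of data positions = 1⊕0⊕0⊕0⊕1⊕0⊕1 = 1
p4 (pos 4,5,6,7,12,13,14,15): XOR of data positions = 0⊕0⊕0⊕0⊕1⊕0⊕1 = 0
p8 (pos 8,9,10,11,12,13,14,15): XOR of data positions = 0⊕0⊕1⊕0⊕1⊕0⊕1 = 1
Codeword: 011000010010101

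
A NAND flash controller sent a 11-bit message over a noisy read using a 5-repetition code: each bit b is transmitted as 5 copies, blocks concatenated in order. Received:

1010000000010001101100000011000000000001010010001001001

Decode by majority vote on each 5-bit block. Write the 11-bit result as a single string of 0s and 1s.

00010000000

Block 1 (10100): 2 ones → 0
Block 2 (00000): 0 ones → 0
Block 3 (01000): 1 one → 0
Block 4 (11011): 4 ones → 1
Block 5 (00000): 0 ones → 0
Block 6 (01100): 2 ones → 0
Block 7 (00000): 0 ones → 0
Block 8 (00001): 1 one → 0
Block 9 (01001): 2 ones → 0
Block 10 (00010): 1 one → 0
Block 11 (01001): 2 ones → 0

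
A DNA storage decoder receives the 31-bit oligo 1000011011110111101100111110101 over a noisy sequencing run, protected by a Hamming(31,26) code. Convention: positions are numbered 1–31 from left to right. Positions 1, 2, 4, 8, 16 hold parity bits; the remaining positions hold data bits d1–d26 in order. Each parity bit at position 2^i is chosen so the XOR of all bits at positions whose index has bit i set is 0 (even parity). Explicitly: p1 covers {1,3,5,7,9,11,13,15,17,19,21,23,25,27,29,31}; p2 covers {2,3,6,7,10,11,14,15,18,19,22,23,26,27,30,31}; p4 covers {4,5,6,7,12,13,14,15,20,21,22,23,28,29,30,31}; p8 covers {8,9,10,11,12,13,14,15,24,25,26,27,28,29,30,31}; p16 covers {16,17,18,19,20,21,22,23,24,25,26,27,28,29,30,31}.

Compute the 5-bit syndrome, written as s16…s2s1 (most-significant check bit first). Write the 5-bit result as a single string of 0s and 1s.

s1 (pos 1,3,5,7,9,11,13,15,17,19,21,23,25,27,29,31): 1⊕0⊕0⊕1⊕1⊕1⊕0⊕1⊕1⊕1⊕0⊕1⊕1⊕1⊕1⊕1 = 0
s2 (pos 2,3,6,7,10,11,14,15,18,19,22,23,26,27,30,31): 0⊕0⊕1⊕1⊕1⊕1⊕1⊕1⊕0⊕1⊕0⊕1⊕1⊕1⊕0⊕1 = 1
s4 (pos 4,5,6,7,12,13,14,15,20,21,22,23,28,29,30,31): 0⊕0⊕1⊕1⊕1⊕0⊕1⊕1⊕1⊕0⊕0⊕1⊕0⊕1⊕0⊕1 = 1
s8 (pos 8,9,10,11,12,13,14,15,24,25,26,27,28,29,30,31): 0⊕1⊕1⊕1⊕1⊕0⊕1⊕1⊕1⊕1⊕1⊕1⊕0⊕1⊕0⊕1 = 0
s16 (pos 16,17,18,19,20,21,22,23,24,25,26,27,28,29,30,31): 1⊕1⊕0⊕1⊕1⊕0⊕0⊕1⊕1⊕1⊕1⊕1⊕0⊕1⊕0⊕1 = 1
Syndrome s16…s1 = 10110 → error at position 22.

10110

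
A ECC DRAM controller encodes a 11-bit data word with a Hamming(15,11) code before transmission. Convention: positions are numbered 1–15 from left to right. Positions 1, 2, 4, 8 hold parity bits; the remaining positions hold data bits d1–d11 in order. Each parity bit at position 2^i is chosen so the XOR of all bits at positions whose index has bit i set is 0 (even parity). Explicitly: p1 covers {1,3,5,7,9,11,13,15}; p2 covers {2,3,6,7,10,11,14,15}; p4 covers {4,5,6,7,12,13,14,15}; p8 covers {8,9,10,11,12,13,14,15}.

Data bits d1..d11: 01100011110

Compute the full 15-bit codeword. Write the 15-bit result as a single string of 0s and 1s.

110111000011110

Place data at non-parity positions: p1 p2 0 p4 1 1 0 p8 0 0 1 1 1 1 0
p1 (pos 1,3,5,7,9,11,13,15): XOR of data positions = 0⊕1⊕0⊕0⊕1⊕1⊕0 = 1
p2 (pos 2,3,6,7,10,11,14,15): XOR of data positions = 0⊕1⊕0⊕0⊕1⊕1⊕0 = 1
p4 (pos 4,5,6,7,12,13,14,15): XOR of data positions = 1⊕1⊕0⊕1⊕1⊕1⊕0 = 1
p8 (pos 8,9,10,11,12,13,14,15): XOR of data positions = 0⊕0⊕1⊕1⊕1⊕1⊕0 = 0
Codeword: 110111000011110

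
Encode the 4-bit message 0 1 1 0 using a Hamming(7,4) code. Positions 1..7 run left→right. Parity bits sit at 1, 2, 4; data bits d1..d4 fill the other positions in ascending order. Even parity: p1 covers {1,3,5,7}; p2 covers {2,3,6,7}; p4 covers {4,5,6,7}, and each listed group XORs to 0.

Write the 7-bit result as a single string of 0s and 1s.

Place data at non-parity positions: p1 p2 0 p4 1 1 0
p1 (pos 1,3,5,7): XOR of data positions = 0⊕1⊕0 = 1
p2 (pos 2,3,6,7): XOR of data positions = 0⊕1⊕0 = 1
p4 (pos 4,5,6,7): XOR of data positions = 1⊕1⊕0 = 0
Codeword: 1100110

1100110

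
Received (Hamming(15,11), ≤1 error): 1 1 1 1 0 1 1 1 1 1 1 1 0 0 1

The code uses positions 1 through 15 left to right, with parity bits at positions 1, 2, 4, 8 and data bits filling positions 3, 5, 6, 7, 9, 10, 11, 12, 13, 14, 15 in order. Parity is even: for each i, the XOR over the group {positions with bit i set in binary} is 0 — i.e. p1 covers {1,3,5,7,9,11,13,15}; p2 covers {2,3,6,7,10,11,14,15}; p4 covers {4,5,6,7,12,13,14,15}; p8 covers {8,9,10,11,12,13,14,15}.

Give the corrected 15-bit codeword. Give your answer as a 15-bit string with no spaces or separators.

111100111111001

s1 (pos 1,3,5,7,9,11,13,15): 1⊕1⊕0⊕1⊕1⊕1⊕0⊕1 = 0
s2 (pos 2,3,6,7,10,11,14,15): 1⊕1⊕1⊕1⊕1⊕1⊕0⊕1 = 1
s4 (pos 4,5,6,7,12,13,14,15): 1⊕0⊕1⊕1⊕1⊕0⊕0⊕1 = 1
s8 (pos 8,9,10,11,12,13,14,15): 1⊕1⊕1⊕1⊕1⊕0⊕0⊕1 = 0
Syndrome s8…s1 = 0110 → error at position 6.
Flip position 6: 111101111111001 → 111100111111001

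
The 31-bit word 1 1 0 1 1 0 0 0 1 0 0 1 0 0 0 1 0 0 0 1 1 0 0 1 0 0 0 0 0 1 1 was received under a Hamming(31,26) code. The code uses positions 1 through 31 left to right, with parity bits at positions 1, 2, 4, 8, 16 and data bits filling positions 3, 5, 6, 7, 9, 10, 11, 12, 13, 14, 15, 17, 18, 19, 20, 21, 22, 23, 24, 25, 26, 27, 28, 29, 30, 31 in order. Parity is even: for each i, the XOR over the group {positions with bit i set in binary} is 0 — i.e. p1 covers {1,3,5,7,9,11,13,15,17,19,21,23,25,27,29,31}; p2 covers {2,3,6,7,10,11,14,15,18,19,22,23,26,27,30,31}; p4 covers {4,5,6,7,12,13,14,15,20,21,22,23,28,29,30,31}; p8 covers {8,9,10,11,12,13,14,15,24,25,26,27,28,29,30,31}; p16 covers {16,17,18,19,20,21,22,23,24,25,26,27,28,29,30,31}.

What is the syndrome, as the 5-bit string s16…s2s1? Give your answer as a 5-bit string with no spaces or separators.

01111

s1 (pos 1,3,5,7,9,11,13,15,17,19,21,23,25,27,29,31): 1⊕0⊕1⊕0⊕1⊕0⊕0⊕0⊕0⊕0⊕1⊕0⊕0⊕0⊕0⊕1 = 1
s2 (pos 2,3,6,7,10,11,14,15,18,19,22,23,26,27,30,31): 1⊕0⊕0⊕0⊕0⊕0⊕0⊕0⊕0⊕0⊕0⊕0⊕0⊕0⊕1⊕1 = 1
s4 (pos 4,5,6,7,12,13,14,15,20,21,22,23,28,29,30,31): 1⊕1⊕0⊕0⊕1⊕0⊕0⊕0⊕1⊕1⊕0⊕0⊕0⊕0⊕1⊕1 = 1
s8 (pos 8,9,10,11,12,13,14,15,24,25,26,27,28,29,30,31): 0⊕1⊕0⊕0⊕1⊕0⊕0⊕0⊕1⊕0⊕0⊕0⊕0⊕0⊕1⊕1 = 1
s16 (pos 16,17,18,19,20,21,22,23,24,25,26,27,28,29,30,31): 1⊕0⊕0⊕0⊕1⊕1⊕0⊕0⊕1⊕0⊕0⊕0⊕0⊕0⊕1⊕1 = 0
Syndrome s16…s1 = 01111 → error at position 15.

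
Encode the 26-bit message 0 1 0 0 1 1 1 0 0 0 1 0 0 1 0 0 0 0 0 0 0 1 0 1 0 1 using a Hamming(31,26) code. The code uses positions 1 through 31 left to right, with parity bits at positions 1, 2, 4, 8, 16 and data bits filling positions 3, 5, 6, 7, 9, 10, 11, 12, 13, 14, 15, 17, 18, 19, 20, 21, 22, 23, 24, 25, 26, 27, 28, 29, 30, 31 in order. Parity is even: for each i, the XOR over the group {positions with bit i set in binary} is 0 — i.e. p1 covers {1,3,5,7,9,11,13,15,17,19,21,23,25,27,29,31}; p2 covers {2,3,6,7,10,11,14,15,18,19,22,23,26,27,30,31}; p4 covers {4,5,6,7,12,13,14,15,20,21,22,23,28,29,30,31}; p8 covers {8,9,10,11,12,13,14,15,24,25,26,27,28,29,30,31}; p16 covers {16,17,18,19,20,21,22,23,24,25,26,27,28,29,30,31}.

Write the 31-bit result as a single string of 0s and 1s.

Place data at non-parity positions: p1 p2 0 p4 1 0 0 p8 1 1 1 0 0 0 1 p16 0 0 1 0 0 0 0 0 0 0 1 0 1 0 1
p1 (pos 1,3,5,7,9,11,13,15,17,19,21,23,25,27,29,31): XOR of data positions = 0⊕1⊕0⊕1⊕1⊕0⊕1⊕0⊕1⊕0⊕0⊕0⊕1⊕1⊕1 = 0
p2 (pos 2,3,6,7,10,11,14,15,18,19,22,23,26,27,30,31): XOR of data positions = 0⊕0⊕0⊕1⊕1⊕0⊕1⊕0⊕1⊕0⊕0⊕0⊕1⊕0⊕1 = 0
p4 (pos 4,5,6,7,12,13,14,15,20,21,22,23,28,29,30,31): XOR of data positions = 1⊕0⊕0⊕0⊕0⊕0⊕1⊕0⊕0⊕0⊕0⊕0⊕1⊕0⊕1 = 0
p8 (pos 8,9,10,11,12,13,14,15,24,25,26,27,28,29,30,31): XOR of data positions = 1⊕1⊕1⊕0⊕0⊕0⊕1⊕0⊕0⊕0⊕1⊕0⊕1⊕0⊕1 = 1
p16 (pos 16,17,18,19,20,21,22,23,24,25,26,27,28,29,30,31): XOR of data positions = 0⊕0⊕1⊕0⊕0⊕0⊕0⊕0⊕0⊕0⊕1⊕0⊕1⊕0⊕1 = 0
Codeword: 0000100111100010001000000010101

0000100111100010001000000010101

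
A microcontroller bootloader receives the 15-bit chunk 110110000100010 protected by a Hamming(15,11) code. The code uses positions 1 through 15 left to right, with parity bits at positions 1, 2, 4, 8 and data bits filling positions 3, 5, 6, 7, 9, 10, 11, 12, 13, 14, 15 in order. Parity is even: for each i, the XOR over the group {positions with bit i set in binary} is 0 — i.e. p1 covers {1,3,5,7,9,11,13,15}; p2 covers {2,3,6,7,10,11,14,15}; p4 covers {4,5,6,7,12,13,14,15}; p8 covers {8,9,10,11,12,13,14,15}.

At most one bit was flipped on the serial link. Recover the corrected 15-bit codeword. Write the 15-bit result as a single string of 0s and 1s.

s1 (pos 1,3,5,7,9,11,13,15): 1⊕0⊕1⊕0⊕0⊕0⊕0⊕0 = 0
s2 (pos 2,3,6,7,10,11,14,15): 1⊕0⊕0⊕0⊕1⊕0⊕1⊕0 = 1
s4 (pos 4,5,6,7,12,13,14,15): 1⊕1⊕0⊕0⊕0⊕0⊕1⊕0 = 1
s8 (pos 8,9,10,11,12,13,14,15): 0⊕0⊕1⊕0⊕0⊕0⊕1⊕0 = 0
Syndrome s8…s1 = 0110 → error at position 6.
Flip position 6: 110110000100010 → 110111000100010

110111000100010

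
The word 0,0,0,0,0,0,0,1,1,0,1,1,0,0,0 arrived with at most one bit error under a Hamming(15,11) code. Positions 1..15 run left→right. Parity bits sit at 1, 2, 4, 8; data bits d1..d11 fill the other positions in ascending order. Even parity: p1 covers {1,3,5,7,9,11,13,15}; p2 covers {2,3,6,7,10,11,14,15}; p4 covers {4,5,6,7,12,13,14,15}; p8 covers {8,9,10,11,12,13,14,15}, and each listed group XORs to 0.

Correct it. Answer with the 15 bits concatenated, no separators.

s1 (pos 1,3,5,7,9,11,13,15): 0⊕0⊕0⊕0⊕1⊕1⊕0⊕0 = 0
s2 (pos 2,3,6,7,10,11,14,15): 0⊕0⊕0⊕0⊕0⊕1⊕0⊕0 = 1
s4 (pos 4,5,6,7,12,13,14,15): 0⊕0⊕0⊕0⊕1⊕0⊕0⊕0 = 1
s8 (pos 8,9,10,11,12,13,14,15): 1⊕1⊕0⊕1⊕1⊕0⊕0⊕0 = 0
Syndrome s8…s1 = 0110 → error at position 6.
Flip position 6: 000000011011000 → 000001011011000

000001011011000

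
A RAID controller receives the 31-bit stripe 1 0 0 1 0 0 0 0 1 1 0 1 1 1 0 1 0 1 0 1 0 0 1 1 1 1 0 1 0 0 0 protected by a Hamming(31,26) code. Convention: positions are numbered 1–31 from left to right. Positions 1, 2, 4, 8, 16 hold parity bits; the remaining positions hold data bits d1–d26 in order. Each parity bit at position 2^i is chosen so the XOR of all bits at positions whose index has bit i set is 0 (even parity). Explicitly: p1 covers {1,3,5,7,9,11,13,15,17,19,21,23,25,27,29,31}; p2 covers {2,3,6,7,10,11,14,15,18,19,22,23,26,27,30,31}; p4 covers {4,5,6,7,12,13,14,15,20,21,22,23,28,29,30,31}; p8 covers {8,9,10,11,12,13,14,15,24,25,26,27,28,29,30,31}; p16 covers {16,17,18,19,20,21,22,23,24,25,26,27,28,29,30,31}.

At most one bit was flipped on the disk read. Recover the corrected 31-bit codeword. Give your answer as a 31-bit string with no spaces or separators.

1001000011011111010100111101000

s1 (pos 1,3,5,7,9,11,13,15,17,19,21,23,25,27,29,31): 1⊕0⊕0⊕0⊕1⊕0⊕1⊕0⊕0⊕0⊕0⊕1⊕1⊕0⊕0⊕0 = 1
s2 (pos 2,3,6,7,10,11,14,15,18,19,22,23,26,27,30,31): 0⊕0⊕0⊕0⊕1⊕0⊕1⊕0⊕1⊕0⊕0⊕1⊕1⊕0⊕0⊕0 = 1
s4 (pos 4,5,6,7,12,13,14,15,20,21,22,23,28,29,30,31): 1⊕0⊕0⊕0⊕1⊕1⊕1⊕0⊕1⊕0⊕0⊕1⊕1⊕0⊕0⊕0 = 1
s8 (pos 8,9,10,11,12,13,14,15,24,25,26,27,28,29,30,31): 0⊕1⊕1⊕0⊕1⊕1⊕1⊕0⊕1⊕1⊕1⊕0⊕1⊕0⊕0⊕0 = 1
s16 (pos 16,17,18,19,20,21,22,23,24,25,26,27,28,29,30,31): 1⊕0⊕1⊕0⊕1⊕0⊕0⊕1⊕1⊕1⊕1⊕0⊕1⊕0⊕0⊕0 = 0
Syndrome s16…s1 = 01111 → error at position 15.
Flip position 15: 1001000011011101010100111101000 → 1001000011011111010100111101000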